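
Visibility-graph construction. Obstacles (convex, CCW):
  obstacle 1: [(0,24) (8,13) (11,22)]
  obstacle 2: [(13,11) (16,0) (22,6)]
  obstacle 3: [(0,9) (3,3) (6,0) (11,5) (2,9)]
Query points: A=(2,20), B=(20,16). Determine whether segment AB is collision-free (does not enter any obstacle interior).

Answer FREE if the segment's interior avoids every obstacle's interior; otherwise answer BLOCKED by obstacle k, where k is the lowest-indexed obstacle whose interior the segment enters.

Obstacle 1 [(0,24) (8,13) (11,22)]:
  edge (0,24)–(8,13): crosses AB
  edge (8,13)–(11,22): crosses AB
  edge (11,22)–(0,24): clear
  → BLOCKED
Obstacle 2 [(13,11) (16,0) (22,6)]:
  edge (13,11)–(16,0): clear
  edge (16,0)–(22,6): clear
  edge (22,6)–(13,11): clear
  midpoint (11,18) outside
  → clear
Obstacle 3 [(0,9) (3,3) (6,0) (11,5) (2,9)]:
  edge (0,9)–(3,3): clear
  edge (3,3)–(6,0): clear
  edge (6,0)–(11,5): clear
  edge (11,5)–(2,9): clear
  edge (2,9)–(0,9): clear
  midpoint (11,18) outside
  → clear

BLOCKED by obstacle 1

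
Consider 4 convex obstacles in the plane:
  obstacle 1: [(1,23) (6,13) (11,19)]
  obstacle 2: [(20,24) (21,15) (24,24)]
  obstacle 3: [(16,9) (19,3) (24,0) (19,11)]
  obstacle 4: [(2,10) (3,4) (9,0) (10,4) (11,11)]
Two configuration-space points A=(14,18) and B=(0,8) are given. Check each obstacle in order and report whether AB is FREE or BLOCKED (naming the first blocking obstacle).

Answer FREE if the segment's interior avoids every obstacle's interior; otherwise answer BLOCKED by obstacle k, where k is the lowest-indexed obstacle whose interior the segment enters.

BLOCKED by obstacle 4

Obstacle 1 [(1,23) (6,13) (11,19)]:
  edge (1,23)–(6,13): clear
  edge (6,13)–(11,19): clear
  edge (11,19)–(1,23): clear
  midpoint (7,13) outside
  → clear
Obstacle 2 [(20,24) (21,15) (24,24)]:
  edge (20,24)–(21,15): clear
  edge (21,15)–(24,24): clear
  edge (24,24)–(20,24): clear
  midpoint (7,13) outside
  → clear
Obstacle 3 [(16,9) (19,3) (24,0) (19,11)]:
  edge (16,9)–(19,3): clear
  edge (19,3)–(24,0): clear
  edge (24,0)–(19,11): clear
  edge (19,11)–(16,9): clear
  midpoint (7,13) outside
  → clear
Obstacle 4 [(2,10) (3,4) (9,0) (10,4) (11,11)]:
  edge (2,10)–(3,4): crosses AB
  edge (3,4)–(9,0): clear
  edge (9,0)–(10,4): clear
  edge (10,4)–(11,11): clear
  edge (11,11)–(2,10): crosses AB
  → BLOCKED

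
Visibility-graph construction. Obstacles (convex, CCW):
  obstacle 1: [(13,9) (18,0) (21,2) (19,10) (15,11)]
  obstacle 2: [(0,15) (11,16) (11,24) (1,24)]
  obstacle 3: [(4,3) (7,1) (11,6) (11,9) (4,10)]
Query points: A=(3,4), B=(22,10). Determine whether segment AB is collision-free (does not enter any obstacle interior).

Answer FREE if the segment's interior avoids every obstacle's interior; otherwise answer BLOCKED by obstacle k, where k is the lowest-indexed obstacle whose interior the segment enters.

BLOCKED by obstacle 1

Obstacle 1 [(13,9) (18,0) (21,2) (19,10) (15,11)]:
  edge (13,9)–(18,0): crosses AB
  edge (18,0)–(21,2): clear
  edge (21,2)–(19,10): crosses AB
  edge (19,10)–(15,11): clear
  edge (15,11)–(13,9): clear
  → BLOCKED
Obstacle 2 [(0,15) (11,16) (11,24) (1,24)]:
  edge (0,15)–(11,16): clear
  edge (11,16)–(11,24): clear
  edge (11,24)–(1,24): clear
  edge (1,24)–(0,15): clear
  midpoint (25/2,7) outside
  → clear
Obstacle 3 [(4,3) (7,1) (11,6) (11,9) (4,10)]:
  edge (4,3)–(7,1): clear
  edge (7,1)–(11,6): clear
  edge (11,6)–(11,9): crosses AB
  edge (11,9)–(4,10): clear
  edge (4,10)–(4,3): crosses AB
  → BLOCKED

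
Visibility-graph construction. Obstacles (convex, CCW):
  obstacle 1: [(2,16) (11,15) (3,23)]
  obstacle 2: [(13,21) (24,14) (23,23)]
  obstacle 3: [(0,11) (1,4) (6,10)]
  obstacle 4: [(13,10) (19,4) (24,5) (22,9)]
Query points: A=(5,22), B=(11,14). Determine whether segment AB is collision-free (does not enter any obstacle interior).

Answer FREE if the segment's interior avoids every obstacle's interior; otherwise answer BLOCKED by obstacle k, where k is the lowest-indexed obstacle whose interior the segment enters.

Obstacle 1 [(2,16) (11,15) (3,23)]:
  edge (2,16)–(11,15): crosses AB
  edge (11,15)–(3,23): crosses AB
  edge (3,23)–(2,16): clear
  → BLOCKED
Obstacle 2 [(13,21) (24,14) (23,23)]:
  edge (13,21)–(24,14): clear
  edge (24,14)–(23,23): clear
  edge (23,23)–(13,21): clear
  midpoint (8,18) outside
  → clear
Obstacle 3 [(0,11) (1,4) (6,10)]:
  edge (0,11)–(1,4): clear
  edge (1,4)–(6,10): clear
  edge (6,10)–(0,11): clear
  midpoint (8,18) outside
  → clear
Obstacle 4 [(13,10) (19,4) (24,5) (22,9)]:
  edge (13,10)–(19,4): clear
  edge (19,4)–(24,5): clear
  edge (24,5)–(22,9): clear
  edge (22,9)–(13,10): clear
  midpoint (8,18) outside
  → clear

BLOCKED by obstacle 1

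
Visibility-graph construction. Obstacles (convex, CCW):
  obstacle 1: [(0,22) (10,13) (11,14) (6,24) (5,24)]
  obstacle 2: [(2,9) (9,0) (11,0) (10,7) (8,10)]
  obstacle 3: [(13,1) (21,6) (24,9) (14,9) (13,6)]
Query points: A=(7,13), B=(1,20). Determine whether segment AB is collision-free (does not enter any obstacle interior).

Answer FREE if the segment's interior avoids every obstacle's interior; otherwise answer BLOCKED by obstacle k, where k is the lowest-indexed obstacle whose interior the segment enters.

Obstacle 1 [(0,22) (10,13) (11,14) (6,24) (5,24)]:
  edge (0,22)–(10,13): clear
  edge (10,13)–(11,14): clear
  edge (11,14)–(6,24): clear
  edge (6,24)–(5,24): clear
  edge (5,24)–(0,22): clear
  midpoint (4,33/2) outside
  → clear
Obstacle 2 [(2,9) (9,0) (11,0) (10,7) (8,10)]:
  edge (2,9)–(9,0): clear
  edge (9,0)–(11,0): clear
  edge (11,0)–(10,7): clear
  edge (10,7)–(8,10): clear
  edge (8,10)–(2,9): clear
  midpoint (4,33/2) outside
  → clear
Obstacle 3 [(13,1) (21,6) (24,9) (14,9) (13,6)]:
  edge (13,1)–(21,6): clear
  edge (21,6)–(24,9): clear
  edge (24,9)–(14,9): clear
  edge (14,9)–(13,6): clear
  edge (13,6)–(13,1): clear
  midpoint (4,33/2) outside
  → clear

FREE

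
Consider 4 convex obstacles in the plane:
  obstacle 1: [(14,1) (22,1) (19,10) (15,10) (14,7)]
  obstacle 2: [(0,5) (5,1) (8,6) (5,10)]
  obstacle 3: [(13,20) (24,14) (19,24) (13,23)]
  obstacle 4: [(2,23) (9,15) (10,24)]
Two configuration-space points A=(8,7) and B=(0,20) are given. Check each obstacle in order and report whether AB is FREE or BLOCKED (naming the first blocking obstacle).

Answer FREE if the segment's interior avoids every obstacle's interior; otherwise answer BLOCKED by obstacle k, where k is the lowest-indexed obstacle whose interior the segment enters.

FREE

Obstacle 1 [(14,1) (22,1) (19,10) (15,10) (14,7)]:
  edge (14,1)–(22,1): clear
  edge (22,1)–(19,10): clear
  edge (19,10)–(15,10): clear
  edge (15,10)–(14,7): clear
  edge (14,7)–(14,1): clear
  midpoint (4,27/2) outside
  → clear
Obstacle 2 [(0,5) (5,1) (8,6) (5,10)]:
  edge (0,5)–(5,1): clear
  edge (5,1)–(8,6): clear
  edge (8,6)–(5,10): clear
  edge (5,10)–(0,5): clear
  midpoint (4,27/2) outside
  → clear
Obstacle 3 [(13,20) (24,14) (19,24) (13,23)]:
  edge (13,20)–(24,14): clear
  edge (24,14)–(19,24): clear
  edge (19,24)–(13,23): clear
  edge (13,23)–(13,20): clear
  midpoint (4,27/2) outside
  → clear
Obstacle 4 [(2,23) (9,15) (10,24)]:
  edge (2,23)–(9,15): clear
  edge (9,15)–(10,24): clear
  edge (10,24)–(2,23): clear
  midpoint (4,27/2) outside
  → clear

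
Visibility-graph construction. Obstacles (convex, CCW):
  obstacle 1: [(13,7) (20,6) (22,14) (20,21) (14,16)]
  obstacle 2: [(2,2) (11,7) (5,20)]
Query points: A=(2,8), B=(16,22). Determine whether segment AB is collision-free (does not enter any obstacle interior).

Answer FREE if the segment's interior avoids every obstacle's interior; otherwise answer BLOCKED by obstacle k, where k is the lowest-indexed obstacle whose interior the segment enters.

BLOCKED by obstacle 2

Obstacle 1 [(13,7) (20,6) (22,14) (20,21) (14,16)]:
  edge (13,7)–(20,6): clear
  edge (20,6)–(22,14): clear
  edge (22,14)–(20,21): clear
  edge (20,21)–(14,16): clear
  edge (14,16)–(13,7): clear
  midpoint (9,15) outside
  → clear
Obstacle 2 [(2,2) (11,7) (5,20)]:
  edge (2,2)–(11,7): clear
  edge (11,7)–(5,20): crosses AB
  edge (5,20)–(2,2): crosses AB
  → BLOCKED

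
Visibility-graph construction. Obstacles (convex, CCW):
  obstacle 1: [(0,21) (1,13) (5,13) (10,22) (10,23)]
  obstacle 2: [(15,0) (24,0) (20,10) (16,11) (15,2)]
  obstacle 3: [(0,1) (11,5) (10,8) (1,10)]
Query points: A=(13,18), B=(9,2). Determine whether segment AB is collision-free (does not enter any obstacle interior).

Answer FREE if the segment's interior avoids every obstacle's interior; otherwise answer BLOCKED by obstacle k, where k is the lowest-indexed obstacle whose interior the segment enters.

Obstacle 1 [(0,21) (1,13) (5,13) (10,22) (10,23)]:
  edge (0,21)–(1,13): clear
  edge (1,13)–(5,13): clear
  edge (5,13)–(10,22): clear
  edge (10,22)–(10,23): clear
  edge (10,23)–(0,21): clear
  midpoint (11,10) outside
  → clear
Obstacle 2 [(15,0) (24,0) (20,10) (16,11) (15,2)]:
  edge (15,0)–(24,0): clear
  edge (24,0)–(20,10): clear
  edge (20,10)–(16,11): clear
  edge (16,11)–(15,2): clear
  edge (15,2)–(15,0): clear
  midpoint (11,10) outside
  → clear
Obstacle 3 [(0,1) (11,5) (10,8) (1,10)]:
  edge (0,1)–(11,5): crosses AB
  edge (11,5)–(10,8): crosses AB
  edge (10,8)–(1,10): clear
  edge (1,10)–(0,1): clear
  → BLOCKED

BLOCKED by obstacle 3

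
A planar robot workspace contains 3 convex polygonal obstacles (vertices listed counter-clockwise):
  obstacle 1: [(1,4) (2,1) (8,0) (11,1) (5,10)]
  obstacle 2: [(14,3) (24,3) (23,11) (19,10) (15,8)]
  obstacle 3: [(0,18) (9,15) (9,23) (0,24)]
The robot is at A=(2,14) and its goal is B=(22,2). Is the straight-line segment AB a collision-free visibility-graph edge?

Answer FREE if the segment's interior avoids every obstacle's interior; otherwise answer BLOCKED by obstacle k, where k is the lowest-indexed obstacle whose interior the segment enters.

BLOCKED by obstacle 2

Obstacle 1 [(1,4) (2,1) (8,0) (11,1) (5,10)]:
  edge (1,4)–(2,1): clear
  edge (2,1)–(8,0): clear
  edge (8,0)–(11,1): clear
  edge (11,1)–(5,10): clear
  edge (5,10)–(1,4): clear
  midpoint (12,8) outside
  → clear
Obstacle 2 [(14,3) (24,3) (23,11) (19,10) (15,8)]:
  edge (14,3)–(24,3): crosses AB
  edge (24,3)–(23,11): clear
  edge (23,11)–(19,10): clear
  edge (19,10)–(15,8): clear
  edge (15,8)–(14,3): crosses AB
  → BLOCKED
Obstacle 3 [(0,18) (9,15) (9,23) (0,24)]:
  edge (0,18)–(9,15): clear
  edge (9,15)–(9,23): clear
  edge (9,23)–(0,24): clear
  edge (0,24)–(0,18): clear
  midpoint (12,8) outside
  → clear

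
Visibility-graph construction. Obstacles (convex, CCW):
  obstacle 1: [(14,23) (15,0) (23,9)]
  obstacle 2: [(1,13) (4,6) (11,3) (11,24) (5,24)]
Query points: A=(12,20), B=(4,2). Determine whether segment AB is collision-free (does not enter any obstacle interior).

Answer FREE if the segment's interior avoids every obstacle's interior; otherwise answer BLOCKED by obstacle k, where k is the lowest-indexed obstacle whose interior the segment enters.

Obstacle 1 [(14,23) (15,0) (23,9)]:
  edge (14,23)–(15,0): clear
  edge (15,0)–(23,9): clear
  edge (23,9)–(14,23): clear
  midpoint (8,11) outside
  → clear
Obstacle 2 [(1,13) (4,6) (11,3) (11,24) (5,24)]:
  edge (1,13)–(4,6): clear
  edge (4,6)–(11,3): crosses AB
  edge (11,3)–(11,24): crosses AB
  edge (11,24)–(5,24): clear
  edge (5,24)–(1,13): clear
  → BLOCKED

BLOCKED by obstacle 2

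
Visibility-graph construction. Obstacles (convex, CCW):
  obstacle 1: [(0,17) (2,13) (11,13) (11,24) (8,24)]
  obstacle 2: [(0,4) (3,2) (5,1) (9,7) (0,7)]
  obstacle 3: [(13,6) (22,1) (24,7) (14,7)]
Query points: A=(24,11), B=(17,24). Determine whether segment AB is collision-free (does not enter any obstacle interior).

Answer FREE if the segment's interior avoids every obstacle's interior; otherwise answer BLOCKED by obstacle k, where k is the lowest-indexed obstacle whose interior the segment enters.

FREE

Obstacle 1 [(0,17) (2,13) (11,13) (11,24) (8,24)]:
  edge (0,17)–(2,13): clear
  edge (2,13)–(11,13): clear
  edge (11,13)–(11,24): clear
  edge (11,24)–(8,24): clear
  edge (8,24)–(0,17): clear
  midpoint (41/2,35/2) outside
  → clear
Obstacle 2 [(0,4) (3,2) (5,1) (9,7) (0,7)]:
  edge (0,4)–(3,2): clear
  edge (3,2)–(5,1): clear
  edge (5,1)–(9,7): clear
  edge (9,7)–(0,7): clear
  edge (0,7)–(0,4): clear
  midpoint (41/2,35/2) outside
  → clear
Obstacle 3 [(13,6) (22,1) (24,7) (14,7)]:
  edge (13,6)–(22,1): clear
  edge (22,1)–(24,7): clear
  edge (24,7)–(14,7): clear
  edge (14,7)–(13,6): clear
  midpoint (41/2,35/2) outside
  → clear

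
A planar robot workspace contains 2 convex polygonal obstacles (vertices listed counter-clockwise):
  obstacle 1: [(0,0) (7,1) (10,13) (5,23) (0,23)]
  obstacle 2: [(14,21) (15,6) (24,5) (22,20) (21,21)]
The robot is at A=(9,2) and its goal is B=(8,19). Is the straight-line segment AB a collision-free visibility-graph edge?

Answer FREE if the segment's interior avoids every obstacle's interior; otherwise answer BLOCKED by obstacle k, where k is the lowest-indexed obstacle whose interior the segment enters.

Obstacle 1 [(0,0) (7,1) (10,13) (5,23) (0,23)]:
  edge (0,0)–(7,1): clear
  edge (7,1)–(10,13): crosses AB
  edge (10,13)–(5,23): crosses AB
  edge (5,23)–(0,23): clear
  edge (0,23)–(0,0): clear
  → BLOCKED
Obstacle 2 [(14,21) (15,6) (24,5) (22,20) (21,21)]:
  edge (14,21)–(15,6): clear
  edge (15,6)–(24,5): clear
  edge (24,5)–(22,20): clear
  edge (22,20)–(21,21): clear
  edge (21,21)–(14,21): clear
  midpoint (17/2,21/2) outside
  → clear

BLOCKED by obstacle 1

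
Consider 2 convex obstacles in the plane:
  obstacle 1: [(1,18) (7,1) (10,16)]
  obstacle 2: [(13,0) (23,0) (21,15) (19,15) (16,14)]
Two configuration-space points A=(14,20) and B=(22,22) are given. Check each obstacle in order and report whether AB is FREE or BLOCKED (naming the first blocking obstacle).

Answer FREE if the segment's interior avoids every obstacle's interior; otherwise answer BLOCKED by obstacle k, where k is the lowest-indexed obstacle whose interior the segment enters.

Obstacle 1 [(1,18) (7,1) (10,16)]:
  edge (1,18)–(7,1): clear
  edge (7,1)–(10,16): clear
  edge (10,16)–(1,18): clear
  midpoint (18,21) outside
  → clear
Obstacle 2 [(13,0) (23,0) (21,15) (19,15) (16,14)]:
  edge (13,0)–(23,0): clear
  edge (23,0)–(21,15): clear
  edge (21,15)–(19,15): clear
  edge (19,15)–(16,14): clear
  edge (16,14)–(13,0): clear
  midpoint (18,21) outside
  → clear

FREE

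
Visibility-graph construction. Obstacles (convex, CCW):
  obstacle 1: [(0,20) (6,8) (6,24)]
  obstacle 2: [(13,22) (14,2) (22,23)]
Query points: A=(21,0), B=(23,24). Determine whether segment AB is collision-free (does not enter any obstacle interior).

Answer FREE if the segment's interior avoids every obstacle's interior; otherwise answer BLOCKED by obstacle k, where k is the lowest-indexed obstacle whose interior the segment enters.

FREE

Obstacle 1 [(0,20) (6,8) (6,24)]:
  edge (0,20)–(6,8): clear
  edge (6,8)–(6,24): clear
  edge (6,24)–(0,20): clear
  midpoint (22,12) outside
  → clear
Obstacle 2 [(13,22) (14,2) (22,23)]:
  edge (13,22)–(14,2): clear
  edge (14,2)–(22,23): clear
  edge (22,23)–(13,22): clear
  midpoint (22,12) outside
  → clear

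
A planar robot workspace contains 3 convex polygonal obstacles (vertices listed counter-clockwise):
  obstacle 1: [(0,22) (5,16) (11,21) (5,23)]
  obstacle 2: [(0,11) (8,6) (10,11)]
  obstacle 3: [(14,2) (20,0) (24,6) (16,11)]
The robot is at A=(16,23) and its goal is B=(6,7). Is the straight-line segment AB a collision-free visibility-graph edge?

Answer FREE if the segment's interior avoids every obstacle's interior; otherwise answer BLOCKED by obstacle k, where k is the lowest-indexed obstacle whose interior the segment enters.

BLOCKED by obstacle 2

Obstacle 1 [(0,22) (5,16) (11,21) (5,23)]:
  edge (0,22)–(5,16): clear
  edge (5,16)–(11,21): clear
  edge (11,21)–(5,23): clear
  edge (5,23)–(0,22): clear
  midpoint (11,15) outside
  → clear
Obstacle 2 [(0,11) (8,6) (10,11)]:
  edge (0,11)–(8,6): crosses AB
  edge (8,6)–(10,11): clear
  edge (10,11)–(0,11): crosses AB
  → BLOCKED
Obstacle 3 [(14,2) (20,0) (24,6) (16,11)]:
  edge (14,2)–(20,0): clear
  edge (20,0)–(24,6): clear
  edge (24,6)–(16,11): clear
  edge (16,11)–(14,2): clear
  midpoint (11,15) outside
  → clear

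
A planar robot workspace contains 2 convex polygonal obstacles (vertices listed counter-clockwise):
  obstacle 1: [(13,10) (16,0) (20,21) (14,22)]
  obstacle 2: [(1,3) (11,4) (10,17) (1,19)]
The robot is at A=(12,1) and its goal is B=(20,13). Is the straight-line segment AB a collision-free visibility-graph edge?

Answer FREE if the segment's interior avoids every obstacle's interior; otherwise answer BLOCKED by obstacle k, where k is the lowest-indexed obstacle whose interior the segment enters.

BLOCKED by obstacle 1

Obstacle 1 [(13,10) (16,0) (20,21) (14,22)]:
  edge (13,10)–(16,0): crosses AB
  edge (16,0)–(20,21): crosses AB
  edge (20,21)–(14,22): clear
  edge (14,22)–(13,10): clear
  → BLOCKED
Obstacle 2 [(1,3) (11,4) (10,17) (1,19)]:
  edge (1,3)–(11,4): clear
  edge (11,4)–(10,17): clear
  edge (10,17)–(1,19): clear
  edge (1,19)–(1,3): clear
  midpoint (16,7) outside
  → clear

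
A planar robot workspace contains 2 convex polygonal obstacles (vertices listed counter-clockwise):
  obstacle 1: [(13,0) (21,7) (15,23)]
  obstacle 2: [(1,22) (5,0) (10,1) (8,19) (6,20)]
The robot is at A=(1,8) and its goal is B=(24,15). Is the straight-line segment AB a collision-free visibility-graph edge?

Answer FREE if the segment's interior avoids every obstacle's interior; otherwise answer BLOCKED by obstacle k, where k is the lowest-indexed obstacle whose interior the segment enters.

Obstacle 1 [(13,0) (21,7) (15,23)]:
  edge (13,0)–(21,7): clear
  edge (21,7)–(15,23): crosses AB
  edge (15,23)–(13,0): crosses AB
  → BLOCKED
Obstacle 2 [(1,22) (5,0) (10,1) (8,19) (6,20)]:
  edge (1,22)–(5,0): crosses AB
  edge (5,0)–(10,1): clear
  edge (10,1)–(8,19): crosses AB
  edge (8,19)–(6,20): clear
  edge (6,20)–(1,22): clear
  → BLOCKED

BLOCKED by obstacle 1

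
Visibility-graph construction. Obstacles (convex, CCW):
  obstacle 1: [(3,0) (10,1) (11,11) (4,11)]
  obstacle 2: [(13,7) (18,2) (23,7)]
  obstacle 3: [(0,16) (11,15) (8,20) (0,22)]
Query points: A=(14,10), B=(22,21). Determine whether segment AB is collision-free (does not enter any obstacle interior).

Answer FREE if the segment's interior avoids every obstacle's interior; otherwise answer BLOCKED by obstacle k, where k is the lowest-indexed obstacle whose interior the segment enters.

Obstacle 1 [(3,0) (10,1) (11,11) (4,11)]:
  edge (3,0)–(10,1): clear
  edge (10,1)–(11,11): clear
  edge (11,11)–(4,11): clear
  edge (4,11)–(3,0): clear
  midpoint (18,31/2) outside
  → clear
Obstacle 2 [(13,7) (18,2) (23,7)]:
  edge (13,7)–(18,2): clear
  edge (18,2)–(23,7): clear
  edge (23,7)–(13,7): clear
  midpoint (18,31/2) outside
  → clear
Obstacle 3 [(0,16) (11,15) (8,20) (0,22)]:
  edge (0,16)–(11,15): clear
  edge (11,15)–(8,20): clear
  edge (8,20)–(0,22): clear
  edge (0,22)–(0,16): clear
  midpoint (18,31/2) outside
  → clear

FREE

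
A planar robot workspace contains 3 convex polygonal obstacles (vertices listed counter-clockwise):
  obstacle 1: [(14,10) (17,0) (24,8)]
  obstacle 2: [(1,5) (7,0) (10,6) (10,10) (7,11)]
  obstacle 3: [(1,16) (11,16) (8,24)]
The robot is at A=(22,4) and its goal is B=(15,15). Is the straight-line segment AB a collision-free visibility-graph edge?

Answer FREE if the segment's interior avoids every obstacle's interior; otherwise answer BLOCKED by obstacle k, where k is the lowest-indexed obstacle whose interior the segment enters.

Obstacle 1 [(14,10) (17,0) (24,8)]:
  edge (14,10)–(17,0): clear
  edge (17,0)–(24,8): crosses AB
  edge (24,8)–(14,10): crosses AB
  → BLOCKED
Obstacle 2 [(1,5) (7,0) (10,6) (10,10) (7,11)]:
  edge (1,5)–(7,0): clear
  edge (7,0)–(10,6): clear
  edge (10,6)–(10,10): clear
  edge (10,10)–(7,11): clear
  edge (7,11)–(1,5): clear
  midpoint (37/2,19/2) outside
  → clear
Obstacle 3 [(1,16) (11,16) (8,24)]:
  edge (1,16)–(11,16): clear
  edge (11,16)–(8,24): clear
  edge (8,24)–(1,16): clear
  midpoint (37/2,19/2) outside
  → clear

BLOCKED by obstacle 1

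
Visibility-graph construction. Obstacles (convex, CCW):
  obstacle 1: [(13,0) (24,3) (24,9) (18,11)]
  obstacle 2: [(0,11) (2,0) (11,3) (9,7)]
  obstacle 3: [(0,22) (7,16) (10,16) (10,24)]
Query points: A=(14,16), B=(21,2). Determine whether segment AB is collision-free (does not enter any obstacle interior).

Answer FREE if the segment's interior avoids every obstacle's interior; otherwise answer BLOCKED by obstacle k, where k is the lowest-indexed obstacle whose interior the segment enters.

BLOCKED by obstacle 1

Obstacle 1 [(13,0) (24,3) (24,9) (18,11)]:
  edge (13,0)–(24,3): crosses AB
  edge (24,3)–(24,9): clear
  edge (24,9)–(18,11): clear
  edge (18,11)–(13,0): crosses AB
  → BLOCKED
Obstacle 2 [(0,11) (2,0) (11,3) (9,7)]:
  edge (0,11)–(2,0): clear
  edge (2,0)–(11,3): clear
  edge (11,3)–(9,7): clear
  edge (9,7)–(0,11): clear
  midpoint (35/2,9) outside
  → clear
Obstacle 3 [(0,22) (7,16) (10,16) (10,24)]:
  edge (0,22)–(7,16): clear
  edge (7,16)–(10,16): clear
  edge (10,16)–(10,24): clear
  edge (10,24)–(0,22): clear
  midpoint (35/2,9) outside
  → clear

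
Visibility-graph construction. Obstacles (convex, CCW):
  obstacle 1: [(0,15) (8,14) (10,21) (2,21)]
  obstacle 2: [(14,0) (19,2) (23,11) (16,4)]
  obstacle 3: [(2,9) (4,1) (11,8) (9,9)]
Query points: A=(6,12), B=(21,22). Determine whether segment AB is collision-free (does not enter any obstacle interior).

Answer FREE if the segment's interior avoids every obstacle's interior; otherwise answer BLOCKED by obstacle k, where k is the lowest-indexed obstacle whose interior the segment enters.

FREE

Obstacle 1 [(0,15) (8,14) (10,21) (2,21)]:
  edge (0,15)–(8,14): clear
  edge (8,14)–(10,21): clear
  edge (10,21)–(2,21): clear
  edge (2,21)–(0,15): clear
  midpoint (27/2,17) outside
  → clear
Obstacle 2 [(14,0) (19,2) (23,11) (16,4)]:
  edge (14,0)–(19,2): clear
  edge (19,2)–(23,11): clear
  edge (23,11)–(16,4): clear
  edge (16,4)–(14,0): clear
  midpoint (27/2,17) outside
  → clear
Obstacle 3 [(2,9) (4,1) (11,8) (9,9)]:
  edge (2,9)–(4,1): clear
  edge (4,1)–(11,8): clear
  edge (11,8)–(9,9): clear
  edge (9,9)–(2,9): clear
  midpoint (27/2,17) outside
  → clear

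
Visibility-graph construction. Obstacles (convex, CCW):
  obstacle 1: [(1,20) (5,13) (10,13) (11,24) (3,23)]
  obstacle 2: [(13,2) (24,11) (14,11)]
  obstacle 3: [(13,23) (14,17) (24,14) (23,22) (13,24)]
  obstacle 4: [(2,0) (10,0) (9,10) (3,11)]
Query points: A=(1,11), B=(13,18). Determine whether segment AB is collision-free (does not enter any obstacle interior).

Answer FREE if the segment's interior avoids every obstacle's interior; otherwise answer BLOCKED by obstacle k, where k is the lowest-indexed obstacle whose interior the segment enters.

BLOCKED by obstacle 1

Obstacle 1 [(1,20) (5,13) (10,13) (11,24) (3,23)]:
  edge (1,20)–(5,13): crosses AB
  edge (5,13)–(10,13): clear
  edge (10,13)–(11,24): crosses AB
  edge (11,24)–(3,23): clear
  edge (3,23)–(1,20): clear
  → BLOCKED
Obstacle 2 [(13,2) (24,11) (14,11)]:
  edge (13,2)–(24,11): clear
  edge (24,11)–(14,11): clear
  edge (14,11)–(13,2): clear
  midpoint (7,29/2) outside
  → clear
Obstacle 3 [(13,23) (14,17) (24,14) (23,22) (13,24)]:
  edge (13,23)–(14,17): clear
  edge (14,17)–(24,14): clear
  edge (24,14)–(23,22): clear
  edge (23,22)–(13,24): clear
  edge (13,24)–(13,23): clear
  midpoint (7,29/2) outside
  → clear
Obstacle 4 [(2,0) (10,0) (9,10) (3,11)]:
  edge (2,0)–(10,0): clear
  edge (10,0)–(9,10): clear
  edge (9,10)–(3,11): clear
  edge (3,11)–(2,0): clear
  midpoint (7,29/2) outside
  → clear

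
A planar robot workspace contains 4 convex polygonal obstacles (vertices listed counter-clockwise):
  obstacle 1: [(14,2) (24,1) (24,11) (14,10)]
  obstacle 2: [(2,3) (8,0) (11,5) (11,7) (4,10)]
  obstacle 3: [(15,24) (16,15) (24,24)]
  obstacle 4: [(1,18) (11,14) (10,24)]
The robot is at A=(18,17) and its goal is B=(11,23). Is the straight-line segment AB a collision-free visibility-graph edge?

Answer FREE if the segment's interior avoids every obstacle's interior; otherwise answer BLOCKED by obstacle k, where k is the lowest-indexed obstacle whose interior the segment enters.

Obstacle 1 [(14,2) (24,1) (24,11) (14,10)]:
  edge (14,2)–(24,1): clear
  edge (24,1)–(24,11): clear
  edge (24,11)–(14,10): clear
  edge (14,10)–(14,2): clear
  midpoint (29/2,20) outside
  → clear
Obstacle 2 [(2,3) (8,0) (11,5) (11,7) (4,10)]:
  edge (2,3)–(8,0): clear
  edge (8,0)–(11,5): clear
  edge (11,5)–(11,7): clear
  edge (11,7)–(4,10): clear
  edge (4,10)–(2,3): clear
  midpoint (29/2,20) outside
  → clear
Obstacle 3 [(15,24) (16,15) (24,24)]:
  edge (15,24)–(16,15): crosses AB
  edge (16,15)–(24,24): crosses AB
  edge (24,24)–(15,24): clear
  → BLOCKED
Obstacle 4 [(1,18) (11,14) (10,24)]:
  edge (1,18)–(11,14): clear
  edge (11,14)–(10,24): clear
  edge (10,24)–(1,18): clear
  midpoint (29/2,20) outside
  → clear

BLOCKED by obstacle 3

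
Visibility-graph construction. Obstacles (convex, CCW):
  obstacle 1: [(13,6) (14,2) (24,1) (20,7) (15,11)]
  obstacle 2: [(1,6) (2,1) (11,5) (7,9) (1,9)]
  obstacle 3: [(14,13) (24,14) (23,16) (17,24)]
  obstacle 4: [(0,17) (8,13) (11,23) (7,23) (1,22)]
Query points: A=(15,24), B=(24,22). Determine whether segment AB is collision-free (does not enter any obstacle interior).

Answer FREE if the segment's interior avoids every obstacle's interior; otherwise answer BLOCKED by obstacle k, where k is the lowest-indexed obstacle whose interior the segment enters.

Obstacle 1 [(13,6) (14,2) (24,1) (20,7) (15,11)]:
  edge (13,6)–(14,2): clear
  edge (14,2)–(24,1): clear
  edge (24,1)–(20,7): clear
  edge (20,7)–(15,11): clear
  edge (15,11)–(13,6): clear
  midpoint (39/2,23) outside
  → clear
Obstacle 2 [(1,6) (2,1) (11,5) (7,9) (1,9)]:
  edge (1,6)–(2,1): clear
  edge (2,1)–(11,5): clear
  edge (11,5)–(7,9): clear
  edge (7,9)–(1,9): clear
  edge (1,9)–(1,6): clear
  midpoint (39/2,23) outside
  → clear
Obstacle 3 [(14,13) (24,14) (23,16) (17,24)]:
  edge (14,13)–(24,14): clear
  edge (24,14)–(23,16): clear
  edge (23,16)–(17,24): crosses AB
  edge (17,24)–(14,13): crosses AB
  → BLOCKED
Obstacle 4 [(0,17) (8,13) (11,23) (7,23) (1,22)]:
  edge (0,17)–(8,13): clear
  edge (8,13)–(11,23): clear
  edge (11,23)–(7,23): clear
  edge (7,23)–(1,22): clear
  edge (1,22)–(0,17): clear
  midpoint (39/2,23) outside
  → clear

BLOCKED by obstacle 3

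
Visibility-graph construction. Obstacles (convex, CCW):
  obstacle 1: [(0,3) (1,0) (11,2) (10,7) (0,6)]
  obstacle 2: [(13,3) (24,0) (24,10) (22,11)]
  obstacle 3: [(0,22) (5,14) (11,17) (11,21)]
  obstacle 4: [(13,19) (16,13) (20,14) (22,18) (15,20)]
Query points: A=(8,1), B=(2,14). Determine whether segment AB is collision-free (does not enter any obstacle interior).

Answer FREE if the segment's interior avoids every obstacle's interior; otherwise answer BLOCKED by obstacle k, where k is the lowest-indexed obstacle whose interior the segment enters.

Obstacle 1 [(0,3) (1,0) (11,2) (10,7) (0,6)]:
  edge (0,3)–(1,0): clear
  edge (1,0)–(11,2): crosses AB
  edge (11,2)–(10,7): clear
  edge (10,7)–(0,6): crosses AB
  edge (0,6)–(0,3): clear
  → BLOCKED
Obstacle 2 [(13,3) (24,0) (24,10) (22,11)]:
  edge (13,3)–(24,0): clear
  edge (24,0)–(24,10): clear
  edge (24,10)–(22,11): clear
  edge (22,11)–(13,3): clear
  midpoint (5,15/2) outside
  → clear
Obstacle 3 [(0,22) (5,14) (11,17) (11,21)]:
  edge (0,22)–(5,14): clear
  edge (5,14)–(11,17): clear
  edge (11,17)–(11,21): clear
  edge (11,21)–(0,22): clear
  midpoint (5,15/2) outside
  → clear
Obstacle 4 [(13,19) (16,13) (20,14) (22,18) (15,20)]:
  edge (13,19)–(16,13): clear
  edge (16,13)–(20,14): clear
  edge (20,14)–(22,18): clear
  edge (22,18)–(15,20): clear
  edge (15,20)–(13,19): clear
  midpoint (5,15/2) outside
  → clear

BLOCKED by obstacle 1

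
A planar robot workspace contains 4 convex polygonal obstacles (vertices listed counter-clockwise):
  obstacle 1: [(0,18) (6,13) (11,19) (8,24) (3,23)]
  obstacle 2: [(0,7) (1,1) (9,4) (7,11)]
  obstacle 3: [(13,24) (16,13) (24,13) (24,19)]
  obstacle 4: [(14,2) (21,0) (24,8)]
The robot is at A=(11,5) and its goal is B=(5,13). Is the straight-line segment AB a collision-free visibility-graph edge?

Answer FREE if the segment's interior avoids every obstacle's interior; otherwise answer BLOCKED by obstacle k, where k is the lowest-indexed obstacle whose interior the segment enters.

Obstacle 1 [(0,18) (6,13) (11,19) (8,24) (3,23)]:
  edge (0,18)–(6,13): clear
  edge (6,13)–(11,19): clear
  edge (11,19)–(8,24): clear
  edge (8,24)–(3,23): clear
  edge (3,23)–(0,18): clear
  midpoint (8,9) outside
  → clear
Obstacle 2 [(0,7) (1,1) (9,4) (7,11)]:
  edge (0,7)–(1,1): clear
  edge (1,1)–(9,4): clear
  edge (9,4)–(7,11): crosses AB
  edge (7,11)–(0,7): crosses AB
  → BLOCKED
Obstacle 3 [(13,24) (16,13) (24,13) (24,19)]:
  edge (13,24)–(16,13): clear
  edge (16,13)–(24,13): clear
  edge (24,13)–(24,19): clear
  edge (24,19)–(13,24): clear
  midpoint (8,9) outside
  → clear
Obstacle 4 [(14,2) (21,0) (24,8)]:
  edge (14,2)–(21,0): clear
  edge (21,0)–(24,8): clear
  edge (24,8)–(14,2): clear
  midpoint (8,9) outside
  → clear

BLOCKED by obstacle 2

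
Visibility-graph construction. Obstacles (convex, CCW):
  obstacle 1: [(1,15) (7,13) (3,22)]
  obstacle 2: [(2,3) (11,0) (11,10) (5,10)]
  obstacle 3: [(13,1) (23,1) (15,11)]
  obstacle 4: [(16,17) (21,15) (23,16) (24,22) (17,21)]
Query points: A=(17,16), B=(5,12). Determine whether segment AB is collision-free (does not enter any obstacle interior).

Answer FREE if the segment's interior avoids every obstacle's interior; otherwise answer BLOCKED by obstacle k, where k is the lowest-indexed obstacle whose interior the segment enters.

FREE

Obstacle 1 [(1,15) (7,13) (3,22)]:
  edge (1,15)–(7,13): clear
  edge (7,13)–(3,22): clear
  edge (3,22)–(1,15): clear
  midpoint (11,14) outside
  → clear
Obstacle 2 [(2,3) (11,0) (11,10) (5,10)]:
  edge (2,3)–(11,0): clear
  edge (11,0)–(11,10): clear
  edge (11,10)–(5,10): clear
  edge (5,10)–(2,3): clear
  midpoint (11,14) outside
  → clear
Obstacle 3 [(13,1) (23,1) (15,11)]:
  edge (13,1)–(23,1): clear
  edge (23,1)–(15,11): clear
  edge (15,11)–(13,1): clear
  midpoint (11,14) outside
  → clear
Obstacle 4 [(16,17) (21,15) (23,16) (24,22) (17,21)]:
  edge (16,17)–(21,15): clear
  edge (21,15)–(23,16): clear
  edge (23,16)–(24,22): clear
  edge (24,22)–(17,21): clear
  edge (17,21)–(16,17): clear
  midpoint (11,14) outside
  → clear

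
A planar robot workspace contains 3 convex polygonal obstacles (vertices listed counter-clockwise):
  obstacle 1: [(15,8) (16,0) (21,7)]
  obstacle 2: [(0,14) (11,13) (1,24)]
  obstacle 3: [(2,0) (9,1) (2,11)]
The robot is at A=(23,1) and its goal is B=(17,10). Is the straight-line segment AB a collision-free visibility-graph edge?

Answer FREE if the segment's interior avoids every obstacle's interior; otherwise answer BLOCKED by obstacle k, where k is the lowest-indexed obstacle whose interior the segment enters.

BLOCKED by obstacle 1

Obstacle 1 [(15,8) (16,0) (21,7)]:
  edge (15,8)–(16,0): clear
  edge (16,0)–(21,7): crosses AB
  edge (21,7)–(15,8): crosses AB
  → BLOCKED
Obstacle 2 [(0,14) (11,13) (1,24)]:
  edge (0,14)–(11,13): clear
  edge (11,13)–(1,24): clear
  edge (1,24)–(0,14): clear
  midpoint (20,11/2) outside
  → clear
Obstacle 3 [(2,0) (9,1) (2,11)]:
  edge (2,0)–(9,1): clear
  edge (9,1)–(2,11): clear
  edge (2,11)–(2,0): clear
  midpoint (20,11/2) outside
  → clear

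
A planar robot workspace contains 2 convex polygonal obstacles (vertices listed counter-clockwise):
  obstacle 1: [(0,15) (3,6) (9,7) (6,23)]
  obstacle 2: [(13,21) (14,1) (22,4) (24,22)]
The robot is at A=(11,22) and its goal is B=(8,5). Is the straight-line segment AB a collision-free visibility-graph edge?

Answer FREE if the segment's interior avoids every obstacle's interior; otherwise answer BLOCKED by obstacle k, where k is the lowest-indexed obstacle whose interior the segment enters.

Obstacle 1 [(0,15) (3,6) (9,7) (6,23)]:
  edge (0,15)–(3,6): clear
  edge (3,6)–(9,7): crosses AB
  edge (9,7)–(6,23): crosses AB
  edge (6,23)–(0,15): clear
  → BLOCKED
Obstacle 2 [(13,21) (14,1) (22,4) (24,22)]:
  edge (13,21)–(14,1): clear
  edge (14,1)–(22,4): clear
  edge (22,4)–(24,22): clear
  edge (24,22)–(13,21): clear
  midpoint (19/2,27/2) outside
  → clear

BLOCKED by obstacle 1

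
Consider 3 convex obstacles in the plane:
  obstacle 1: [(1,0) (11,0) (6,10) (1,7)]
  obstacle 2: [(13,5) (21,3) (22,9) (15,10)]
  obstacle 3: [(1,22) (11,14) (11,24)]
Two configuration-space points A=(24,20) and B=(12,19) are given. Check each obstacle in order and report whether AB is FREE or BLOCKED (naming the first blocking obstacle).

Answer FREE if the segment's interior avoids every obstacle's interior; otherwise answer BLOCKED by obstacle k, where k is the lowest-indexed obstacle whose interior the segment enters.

Obstacle 1 [(1,0) (11,0) (6,10) (1,7)]:
  edge (1,0)–(11,0): clear
  edge (11,0)–(6,10): clear
  edge (6,10)–(1,7): clear
  edge (1,7)–(1,0): clear
  midpoint (18,39/2) outside
  → clear
Obstacle 2 [(13,5) (21,3) (22,9) (15,10)]:
  edge (13,5)–(21,3): clear
  edge (21,3)–(22,9): clear
  edge (22,9)–(15,10): clear
  edge (15,10)–(13,5): clear
  midpoint (18,39/2) outside
  → clear
Obstacle 3 [(1,22) (11,14) (11,24)]:
  edge (1,22)–(11,14): clear
  edge (11,14)–(11,24): clear
  edge (11,24)–(1,22): clear
  midpoint (18,39/2) outside
  → clear

FREE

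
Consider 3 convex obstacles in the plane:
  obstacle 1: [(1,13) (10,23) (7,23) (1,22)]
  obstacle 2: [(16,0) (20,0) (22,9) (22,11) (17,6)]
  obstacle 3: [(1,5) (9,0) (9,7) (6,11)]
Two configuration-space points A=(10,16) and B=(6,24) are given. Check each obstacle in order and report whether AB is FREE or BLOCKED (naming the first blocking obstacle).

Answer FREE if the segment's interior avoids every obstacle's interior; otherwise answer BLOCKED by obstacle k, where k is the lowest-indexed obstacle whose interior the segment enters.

Obstacle 1 [(1,13) (10,23) (7,23) (1,22)]:
  edge (1,13)–(10,23): crosses AB
  edge (10,23)–(7,23): clear
  edge (7,23)–(1,22): crosses AB
  edge (1,22)–(1,13): clear
  → BLOCKED
Obstacle 2 [(16,0) (20,0) (22,9) (22,11) (17,6)]:
  edge (16,0)–(20,0): clear
  edge (20,0)–(22,9): clear
  edge (22,9)–(22,11): clear
  edge (22,11)–(17,6): clear
  edge (17,6)–(16,0): clear
  midpoint (8,20) outside
  → clear
Obstacle 3 [(1,5) (9,0) (9,7) (6,11)]:
  edge (1,5)–(9,0): clear
  edge (9,0)–(9,7): clear
  edge (9,7)–(6,11): clear
  edge (6,11)–(1,5): clear
  midpoint (8,20) outside
  → clear

BLOCKED by obstacle 1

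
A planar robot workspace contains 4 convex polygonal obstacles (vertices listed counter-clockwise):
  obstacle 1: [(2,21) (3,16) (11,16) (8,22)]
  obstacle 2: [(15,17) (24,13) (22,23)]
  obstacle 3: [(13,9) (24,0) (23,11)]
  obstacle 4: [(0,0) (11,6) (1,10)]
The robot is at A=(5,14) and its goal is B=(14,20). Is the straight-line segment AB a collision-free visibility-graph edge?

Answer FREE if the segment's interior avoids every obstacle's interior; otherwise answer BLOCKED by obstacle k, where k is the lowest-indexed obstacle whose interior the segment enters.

BLOCKED by obstacle 1

Obstacle 1 [(2,21) (3,16) (11,16) (8,22)]:
  edge (2,21)–(3,16): clear
  edge (3,16)–(11,16): crosses AB
  edge (11,16)–(8,22): crosses AB
  edge (8,22)–(2,21): clear
  → BLOCKED
Obstacle 2 [(15,17) (24,13) (22,23)]:
  edge (15,17)–(24,13): clear
  edge (24,13)–(22,23): clear
  edge (22,23)–(15,17): clear
  midpoint (19/2,17) outside
  → clear
Obstacle 3 [(13,9) (24,0) (23,11)]:
  edge (13,9)–(24,0): clear
  edge (24,0)–(23,11): clear
  edge (23,11)–(13,9): clear
  midpoint (19/2,17) outside
  → clear
Obstacle 4 [(0,0) (11,6) (1,10)]:
  edge (0,0)–(11,6): clear
  edge (11,6)–(1,10): clear
  edge (1,10)–(0,0): clear
  midpoint (19/2,17) outside
  → clear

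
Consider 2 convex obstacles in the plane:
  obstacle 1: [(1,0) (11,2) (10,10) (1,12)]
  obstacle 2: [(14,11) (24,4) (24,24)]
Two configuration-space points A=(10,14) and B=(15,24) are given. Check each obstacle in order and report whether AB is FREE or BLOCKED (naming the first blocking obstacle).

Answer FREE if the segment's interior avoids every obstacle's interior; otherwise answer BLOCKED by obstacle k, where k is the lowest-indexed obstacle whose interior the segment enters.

Obstacle 1 [(1,0) (11,2) (10,10) (1,12)]:
  edge (1,0)–(11,2): clear
  edge (11,2)–(10,10): clear
  edge (10,10)–(1,12): clear
  edge (1,12)–(1,0): clear
  midpoint (25/2,19) outside
  → clear
Obstacle 2 [(14,11) (24,4) (24,24)]:
  edge (14,11)–(24,4): clear
  edge (24,4)–(24,24): clear
  edge (24,24)–(14,11): clear
  midpoint (25/2,19) outside
  → clear

FREE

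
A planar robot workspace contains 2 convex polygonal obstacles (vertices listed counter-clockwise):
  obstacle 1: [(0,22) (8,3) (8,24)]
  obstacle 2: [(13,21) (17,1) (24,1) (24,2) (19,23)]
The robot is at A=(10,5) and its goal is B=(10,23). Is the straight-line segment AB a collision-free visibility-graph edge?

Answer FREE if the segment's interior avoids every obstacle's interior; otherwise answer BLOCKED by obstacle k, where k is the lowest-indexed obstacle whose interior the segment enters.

Obstacle 1 [(0,22) (8,3) (8,24)]:
  edge (0,22)–(8,3): clear
  edge (8,3)–(8,24): clear
  edge (8,24)–(0,22): clear
  midpoint (10,14) outside
  → clear
Obstacle 2 [(13,21) (17,1) (24,1) (24,2) (19,23)]:
  edge (13,21)–(17,1): clear
  edge (17,1)–(24,1): clear
  edge (24,1)–(24,2): clear
  edge (24,2)–(19,23): clear
  edge (19,23)–(13,21): clear
  midpoint (10,14) outside
  → clear

FREE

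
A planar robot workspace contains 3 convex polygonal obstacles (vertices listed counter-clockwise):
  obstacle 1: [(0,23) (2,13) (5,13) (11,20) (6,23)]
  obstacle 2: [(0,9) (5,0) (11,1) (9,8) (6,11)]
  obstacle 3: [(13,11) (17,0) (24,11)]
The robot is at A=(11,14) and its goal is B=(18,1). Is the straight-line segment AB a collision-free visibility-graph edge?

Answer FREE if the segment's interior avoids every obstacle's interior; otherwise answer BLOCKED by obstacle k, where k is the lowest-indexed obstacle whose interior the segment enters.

Obstacle 1 [(0,23) (2,13) (5,13) (11,20) (6,23)]:
  edge (0,23)–(2,13): clear
  edge (2,13)–(5,13): clear
  edge (5,13)–(11,20): clear
  edge (11,20)–(6,23): clear
  edge (6,23)–(0,23): clear
  midpoint (29/2,15/2) outside
  → clear
Obstacle 2 [(0,9) (5,0) (11,1) (9,8) (6,11)]:
  edge (0,9)–(5,0): clear
  edge (5,0)–(11,1): clear
  edge (11,1)–(9,8): clear
  edge (9,8)–(6,11): clear
  edge (6,11)–(0,9): clear
  midpoint (29/2,15/2) outside
  → clear
Obstacle 3 [(13,11) (17,0) (24,11)]:
  edge (13,11)–(17,0): crosses AB
  edge (17,0)–(24,11): crosses AB
  edge (24,11)–(13,11): clear
  → BLOCKED

BLOCKED by obstacle 3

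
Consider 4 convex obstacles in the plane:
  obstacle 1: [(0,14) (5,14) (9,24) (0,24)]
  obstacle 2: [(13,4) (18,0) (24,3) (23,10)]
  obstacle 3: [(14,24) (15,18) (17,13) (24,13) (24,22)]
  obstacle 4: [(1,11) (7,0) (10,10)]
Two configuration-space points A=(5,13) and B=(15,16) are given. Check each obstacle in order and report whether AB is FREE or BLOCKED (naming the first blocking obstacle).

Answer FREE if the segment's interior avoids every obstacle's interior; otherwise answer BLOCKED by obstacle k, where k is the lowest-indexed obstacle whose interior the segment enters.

FREE

Obstacle 1 [(0,14) (5,14) (9,24) (0,24)]:
  edge (0,14)–(5,14): clear
  edge (5,14)–(9,24): clear
  edge (9,24)–(0,24): clear
  edge (0,24)–(0,14): clear
  midpoint (10,29/2) outside
  → clear
Obstacle 2 [(13,4) (18,0) (24,3) (23,10)]:
  edge (13,4)–(18,0): clear
  edge (18,0)–(24,3): clear
  edge (24,3)–(23,10): clear
  edge (23,10)–(13,4): clear
  midpoint (10,29/2) outside
  → clear
Obstacle 3 [(14,24) (15,18) (17,13) (24,13) (24,22)]:
  edge (14,24)–(15,18): clear
  edge (15,18)–(17,13): clear
  edge (17,13)–(24,13): clear
  edge (24,13)–(24,22): clear
  edge (24,22)–(14,24): clear
  midpoint (10,29/2) outside
  → clear
Obstacle 4 [(1,11) (7,0) (10,10)]:
  edge (1,11)–(7,0): clear
  edge (7,0)–(10,10): clear
  edge (10,10)–(1,11): clear
  midpoint (10,29/2) outside
  → clear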